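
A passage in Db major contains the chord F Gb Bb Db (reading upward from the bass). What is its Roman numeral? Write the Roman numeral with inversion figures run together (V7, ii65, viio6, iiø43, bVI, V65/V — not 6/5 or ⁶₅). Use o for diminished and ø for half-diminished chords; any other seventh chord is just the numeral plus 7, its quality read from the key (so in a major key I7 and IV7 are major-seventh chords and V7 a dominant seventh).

IV42

The pitches Gb-Bb-Db-F form a major seventh chord rooted on Gb.
In Db major, Gb is the subdominant; the diatonic major seventh chord there is IV7.
With F in the bass the chord is in third inversion, so the figured bass is 42.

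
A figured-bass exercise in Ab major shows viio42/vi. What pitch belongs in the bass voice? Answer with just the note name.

The applied chord viio42/vi is rooted on E: E-G-Bb-Db.
The figure 42 means third inversion — the seventh is in the bass.

Db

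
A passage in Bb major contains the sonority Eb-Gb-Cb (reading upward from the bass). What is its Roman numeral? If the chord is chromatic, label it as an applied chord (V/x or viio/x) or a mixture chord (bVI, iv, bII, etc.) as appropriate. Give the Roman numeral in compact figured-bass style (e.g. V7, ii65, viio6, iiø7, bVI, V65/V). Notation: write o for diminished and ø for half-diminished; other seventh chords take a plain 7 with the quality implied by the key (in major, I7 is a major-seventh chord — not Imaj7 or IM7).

bII6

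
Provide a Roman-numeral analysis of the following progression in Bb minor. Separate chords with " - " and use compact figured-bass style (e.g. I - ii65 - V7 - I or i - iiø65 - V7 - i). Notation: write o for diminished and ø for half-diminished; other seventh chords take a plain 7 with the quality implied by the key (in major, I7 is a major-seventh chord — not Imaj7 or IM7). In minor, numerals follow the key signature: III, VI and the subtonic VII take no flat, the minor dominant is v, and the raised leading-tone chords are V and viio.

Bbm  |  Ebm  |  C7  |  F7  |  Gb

i - iv - V7/V - V7 - VI

Bbm has root Bb, degree 1 in Bb minor, so i.
Ebm has root Eb, degree 4 in Bb minor, so iv.
C7: chromatic; C is V of V, so V7/V.
F7: root F is the dominant; dominant seventh chord there is V7.
Gb has root Gb, degree 6 in Bb minor, so VI.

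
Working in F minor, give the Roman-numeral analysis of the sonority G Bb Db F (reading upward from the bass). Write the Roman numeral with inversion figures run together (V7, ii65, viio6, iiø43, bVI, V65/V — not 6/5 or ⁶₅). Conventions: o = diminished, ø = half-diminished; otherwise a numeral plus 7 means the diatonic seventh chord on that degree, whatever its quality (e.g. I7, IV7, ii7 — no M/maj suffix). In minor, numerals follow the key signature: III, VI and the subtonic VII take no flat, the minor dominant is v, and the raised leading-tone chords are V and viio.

iiø7

The pitches G-Bb-Db-F form a half-diminished seventh chord rooted on G.
In F minor, G is the supertonic; the diatonic half-diminished seventh chord there is iiø7.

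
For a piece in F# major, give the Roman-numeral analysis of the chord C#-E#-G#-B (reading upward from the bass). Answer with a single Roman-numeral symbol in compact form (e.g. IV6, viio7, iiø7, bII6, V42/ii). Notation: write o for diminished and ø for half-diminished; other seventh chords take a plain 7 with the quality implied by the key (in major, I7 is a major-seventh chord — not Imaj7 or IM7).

The pitches C#-E#-G#-B form a dominant seventh chord rooted on C#.
In F# major, C# is the dominant; the diatonic dominant seventh chord there is V7.

V7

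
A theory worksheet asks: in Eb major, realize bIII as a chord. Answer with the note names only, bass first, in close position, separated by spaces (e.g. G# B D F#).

Scale degree 3 in Eb major is G; lowering it a half step gives Gb. bIII is a major triad on the lowered third degree, borrowed from the parallel minor.
So the chord is Gb-Bb-Db, a major triad.

Gb Bb Db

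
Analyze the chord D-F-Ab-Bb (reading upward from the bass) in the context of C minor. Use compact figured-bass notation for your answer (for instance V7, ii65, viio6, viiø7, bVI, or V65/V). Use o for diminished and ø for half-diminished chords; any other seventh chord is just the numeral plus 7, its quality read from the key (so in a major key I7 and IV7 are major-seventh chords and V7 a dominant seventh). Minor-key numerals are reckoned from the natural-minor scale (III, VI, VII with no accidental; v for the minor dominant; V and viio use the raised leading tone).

VII65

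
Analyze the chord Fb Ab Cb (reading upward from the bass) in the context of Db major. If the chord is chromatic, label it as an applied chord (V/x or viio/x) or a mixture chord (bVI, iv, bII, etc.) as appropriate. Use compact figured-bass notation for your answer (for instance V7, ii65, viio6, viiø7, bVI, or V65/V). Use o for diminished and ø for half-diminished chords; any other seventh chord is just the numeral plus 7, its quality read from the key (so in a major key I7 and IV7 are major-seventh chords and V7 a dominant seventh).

bIII

Stacked in thirds the chord is Fb-Ab-Cb: a major triad on Fb.
Fb is the lowered third degree of Db major (diatonic 3 would be F). This is a major triad on the lowered third degree, borrowed from the parallel minor.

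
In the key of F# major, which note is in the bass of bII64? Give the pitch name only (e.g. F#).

D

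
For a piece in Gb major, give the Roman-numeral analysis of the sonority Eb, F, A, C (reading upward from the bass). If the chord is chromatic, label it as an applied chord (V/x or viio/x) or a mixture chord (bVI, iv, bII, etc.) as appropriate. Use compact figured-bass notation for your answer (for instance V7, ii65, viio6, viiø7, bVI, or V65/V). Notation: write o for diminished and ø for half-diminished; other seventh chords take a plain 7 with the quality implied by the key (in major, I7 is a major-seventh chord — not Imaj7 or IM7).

V42/iii

Stacked in thirds the chord is F-A-C-Eb: a dominant seventh chord on F.
F is not a diatonic chord root with this quality in Gb major, but it lies a perfect fifth above Bb (iii), so the chord functions as an applied dominant of iii.
With Eb in the bass the chord is in third inversion, so the figured bass is 42.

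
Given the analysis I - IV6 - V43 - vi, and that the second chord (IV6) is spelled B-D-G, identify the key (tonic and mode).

D major

The anchor chord is a major triad on G, labeled IV6.
If G is scale degree 4 and the mode makes that degree carry a major triad, the tonic is D and the mode is major.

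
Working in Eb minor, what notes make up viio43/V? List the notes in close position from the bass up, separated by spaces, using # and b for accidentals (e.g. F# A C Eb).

Eb Gb A C

The slash marks an applied leading-tone chord: viio of V. In Eb minor, V is Bb, so the leading tone to it is A, a half step below.
Building a fully diminished seventh chord on A gives A-C-Eb-Gb.
The figured bass 43 indicates second inversion, placing the fifth (Eb) in the bass: Eb-Gb-A-C.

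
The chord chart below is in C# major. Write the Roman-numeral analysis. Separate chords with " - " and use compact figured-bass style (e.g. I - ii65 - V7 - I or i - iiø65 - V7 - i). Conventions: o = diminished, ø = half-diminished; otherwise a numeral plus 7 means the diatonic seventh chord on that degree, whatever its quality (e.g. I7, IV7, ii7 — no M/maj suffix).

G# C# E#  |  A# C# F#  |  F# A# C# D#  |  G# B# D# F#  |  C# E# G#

I64 - IV6 - ii65 - V7 - I

G#-C#-E#: major triad on C# = scale degree 1 → I64.
A#-C#-F# has root F#, degree 4 in C# major, so IV6.
F#-A#-C#-D#: root D# is the supertonic; minor seventh chord there is ii65.
G#-B#-D#-F#: root G# is the dominant; dominant seventh chord there is V7.
C#-E#-G#: major triad on C# = scale degree 1 → I.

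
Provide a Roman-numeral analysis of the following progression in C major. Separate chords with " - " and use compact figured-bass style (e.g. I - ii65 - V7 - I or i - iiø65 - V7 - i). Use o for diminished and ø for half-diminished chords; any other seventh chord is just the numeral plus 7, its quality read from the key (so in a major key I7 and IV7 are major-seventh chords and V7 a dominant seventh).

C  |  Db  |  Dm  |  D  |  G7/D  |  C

C: major triad on C = scale degree 1 → I.
Db: Db with this quality isn't in the key; a major triad on b2 is the Neapolitan chord, bII.
Dm: root D is the supertonic; minor triad there is ii.
D: chromatic; D is V of V, so V/V.
G7/D: dominant seventh chord on G = scale degree 5 → V43.
C: major triad on C = scale degree 1 → I.

I - bII - ii - V/V - V43 - I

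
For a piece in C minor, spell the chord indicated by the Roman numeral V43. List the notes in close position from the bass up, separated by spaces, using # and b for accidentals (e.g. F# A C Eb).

In C minor, the dominant is G. The dominant is major (leading tone raised), so V is a dominant seventh chord.
Stacking thirds from G gives G-B-D-F.
With the 43 figure the chord is in second inversion; from the bass D upward in close position it reads D-F-G-B.

D F G B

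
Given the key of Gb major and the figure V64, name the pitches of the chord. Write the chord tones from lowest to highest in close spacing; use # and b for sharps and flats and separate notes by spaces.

The numeral's case and figure indicate a major triad. In Gb major its root, the dominant, is Db.
Stacking thirds from Db gives Db-F-Ab.
The figured bass 64 indicates second inversion, placing the fifth (Ab) in the bass: Ab-Db-F.

Ab Db F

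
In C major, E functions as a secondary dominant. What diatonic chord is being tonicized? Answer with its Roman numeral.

The chord is a major triad on E.
A dominant resolves down a perfect fifth: E → A. In C major, A is scale degree 6, i.e. vi.

vi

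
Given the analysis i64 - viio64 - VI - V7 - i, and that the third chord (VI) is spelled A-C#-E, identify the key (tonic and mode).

C# minor

VI is given as A-C#-E — a major triad with root A.
If A is scale degree 6 and the mode makes that degree carry a major triad, the tonic is C# and the mode is minor.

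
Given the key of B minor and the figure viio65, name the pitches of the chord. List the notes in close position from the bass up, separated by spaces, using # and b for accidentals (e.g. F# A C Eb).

C# E G A#

In B minor, the leading-tone chord is built on the raised seventh degree, A#.
That chord is spelled A#-C#-E-G.
With the 65 figure the chord is in first inversion; from the bass C# upward in close position it reads C#-E-G-A#.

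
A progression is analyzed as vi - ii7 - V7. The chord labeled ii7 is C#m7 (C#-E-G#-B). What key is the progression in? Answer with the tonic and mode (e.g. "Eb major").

B major

The chord C#m7 is a minor seventh chord rooted on C#; its label is ii7.
Counting down one scale step from C# places the tonic on B; a minor seventh chord on degree 2 is diatonic only in major.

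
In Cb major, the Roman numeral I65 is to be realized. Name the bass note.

I in Cb major has root Cb; the chord is Cb-Eb-Gb-Bb.
The figure 65 means first inversion — the third is in the bass.

Eb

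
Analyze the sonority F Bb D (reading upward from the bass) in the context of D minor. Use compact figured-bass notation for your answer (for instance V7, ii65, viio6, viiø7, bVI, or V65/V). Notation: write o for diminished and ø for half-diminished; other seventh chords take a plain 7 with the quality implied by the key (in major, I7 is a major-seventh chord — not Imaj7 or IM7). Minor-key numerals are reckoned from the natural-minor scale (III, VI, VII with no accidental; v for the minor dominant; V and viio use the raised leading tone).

VI64

The pitches Bb-D-F form a major triad rooted on Bb.
In D minor, Bb is the submediant; the diatonic major triad there is VI.
With F in the bass the chord is in second inversion, so the figured bass is 64.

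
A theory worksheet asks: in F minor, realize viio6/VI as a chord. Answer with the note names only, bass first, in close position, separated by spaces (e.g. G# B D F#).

viio6/VI is a secondary leading-tone chord. The target VI is Db in F minor; the applied chord is rooted a semitone below, on C.
Building a diminished triad on C gives C-Eb-Gb.
With the 6 figure the chord is in first inversion; from the bass Eb upward in close position it reads Eb-Gb-C.

Eb Gb C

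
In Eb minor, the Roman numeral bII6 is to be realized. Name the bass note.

Ab

bII in Eb minor has root Fb; the chord is Fb-Ab-Cb.
The figure 6 means first inversion — the third is in the bass.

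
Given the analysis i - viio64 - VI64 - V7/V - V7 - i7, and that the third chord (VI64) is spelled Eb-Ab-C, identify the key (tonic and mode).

The anchor chord is a major triad on Ab, labeled VI64.
Counting down 5 scale steps from Ab places the tonic on C; a major triad on degree 6 is diatonic only in minor.

C minor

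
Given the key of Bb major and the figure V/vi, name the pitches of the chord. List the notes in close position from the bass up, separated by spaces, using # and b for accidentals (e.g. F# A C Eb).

D F# A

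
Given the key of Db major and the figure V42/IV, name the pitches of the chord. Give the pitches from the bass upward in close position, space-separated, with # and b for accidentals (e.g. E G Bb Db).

Cb Db F Ab

V42/IV is a secondary dominant — the dominant seventh of IV. IV in Db major is Gb, so the applied chord's root is Db, a perfect fifth above.
Building a dominant seventh chord on Db gives Db-F-Ab-Cb.
The figured bass 42 indicates third inversion, placing the seventh (Cb) in the bass: Cb-Db-F-Ab.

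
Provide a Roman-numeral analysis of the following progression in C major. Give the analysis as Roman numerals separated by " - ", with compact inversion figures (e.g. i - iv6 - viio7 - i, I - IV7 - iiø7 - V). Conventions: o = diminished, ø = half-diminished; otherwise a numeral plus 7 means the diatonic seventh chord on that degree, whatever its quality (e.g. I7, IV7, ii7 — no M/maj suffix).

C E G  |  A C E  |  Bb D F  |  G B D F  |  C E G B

I - vi - bVII - V7 - I7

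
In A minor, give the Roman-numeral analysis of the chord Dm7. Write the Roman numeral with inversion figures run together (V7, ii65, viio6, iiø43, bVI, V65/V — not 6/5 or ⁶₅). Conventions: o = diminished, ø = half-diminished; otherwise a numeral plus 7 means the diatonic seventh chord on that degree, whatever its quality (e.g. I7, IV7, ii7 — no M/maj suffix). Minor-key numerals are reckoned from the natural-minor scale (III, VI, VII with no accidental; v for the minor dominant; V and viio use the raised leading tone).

iv7

The pitches D-F-A-C form a minor seventh chord rooted on D.
In A minor, D is the subdominant; the diatonic minor seventh chord there is iv7.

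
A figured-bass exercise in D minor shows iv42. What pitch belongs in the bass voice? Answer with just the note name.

iv in D minor has root G; the chord is G-Bb-D-F.
The figure 42 means third inversion — the seventh is in the bass.

F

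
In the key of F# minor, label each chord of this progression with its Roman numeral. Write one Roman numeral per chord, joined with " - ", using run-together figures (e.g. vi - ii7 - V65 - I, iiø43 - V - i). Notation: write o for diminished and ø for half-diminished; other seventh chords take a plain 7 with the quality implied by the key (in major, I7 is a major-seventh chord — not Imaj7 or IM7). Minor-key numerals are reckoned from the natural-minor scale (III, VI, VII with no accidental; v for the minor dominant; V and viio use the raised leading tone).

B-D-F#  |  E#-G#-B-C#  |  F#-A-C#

B-D-F#: root B is the subdominant; minor triad there is iv.
E#-G#-B-C#: dominant seventh chord on C# = scale degree 5 → V65.
F#-A-C#: root F# is the tonic; minor triad there is i.

iv - V65 - i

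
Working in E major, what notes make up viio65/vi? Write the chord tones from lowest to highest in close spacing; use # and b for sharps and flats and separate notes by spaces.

viio65/vi is a secondary leading-tone chord. The target vi is C# in E major; the applied chord is rooted a semitone below, on B#.
Building a fully diminished seventh chord on B# gives B#-D#-F#-A.
The figured bass 65 indicates first inversion, placing the third (D#) in the bass: D#-F#-A-B#.

D# F# A B#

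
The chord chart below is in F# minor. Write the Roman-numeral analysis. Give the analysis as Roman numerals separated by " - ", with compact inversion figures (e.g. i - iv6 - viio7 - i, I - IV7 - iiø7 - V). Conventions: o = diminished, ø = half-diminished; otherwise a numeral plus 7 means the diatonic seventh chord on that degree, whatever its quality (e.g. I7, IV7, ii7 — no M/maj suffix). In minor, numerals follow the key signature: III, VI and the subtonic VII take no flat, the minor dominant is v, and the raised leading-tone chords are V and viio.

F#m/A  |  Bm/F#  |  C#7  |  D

F#m/A: root F# is the tonic; minor triad there is i6.
Bm/F# has root B, degree 4 in F# minor, so iv64.
C#7 has root C#, degree 5 in F# minor, so V7.
D: major triad on D = scale degree 6 → VI.

i6 - iv64 - V7 - VI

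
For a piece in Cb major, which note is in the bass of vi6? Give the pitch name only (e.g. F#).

Cb

vi in Cb major has root Ab; the chord is Ab-Cb-Eb.
The figure 6 means first inversion — the third is in the bass.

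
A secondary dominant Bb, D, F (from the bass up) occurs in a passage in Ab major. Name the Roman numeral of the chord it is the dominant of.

The chord is a major triad on Bb.
A dominant resolves down a perfect fifth: Bb → Eb. In Ab major, Eb is scale degree 5, i.e. V.

V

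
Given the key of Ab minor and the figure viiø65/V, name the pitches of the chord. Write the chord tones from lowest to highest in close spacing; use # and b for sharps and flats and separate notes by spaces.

F Ab C D

The slash marks an applied leading-tone chord: viio of V. In Ab minor, V is Eb, so the leading tone to it is D, a half step below.
Building a half-diminished seventh chord on D gives D-F-Ab-C.
With the 65 figure the chord is in first inversion; from the bass F upward in close position it reads F-Ab-C-D.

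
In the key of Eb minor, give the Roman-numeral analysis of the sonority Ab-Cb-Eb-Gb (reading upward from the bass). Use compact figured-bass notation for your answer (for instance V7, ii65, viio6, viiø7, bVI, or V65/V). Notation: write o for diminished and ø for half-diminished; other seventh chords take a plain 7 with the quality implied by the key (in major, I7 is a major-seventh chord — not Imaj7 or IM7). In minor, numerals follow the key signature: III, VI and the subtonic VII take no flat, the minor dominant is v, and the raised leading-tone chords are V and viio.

iv7

The pitches Ab-Cb-Eb-Gb form a minor seventh chord rooted on Ab.
Ab is scale degree 4 in Eb minor, and a minor seventh chord on that degree is written iv7.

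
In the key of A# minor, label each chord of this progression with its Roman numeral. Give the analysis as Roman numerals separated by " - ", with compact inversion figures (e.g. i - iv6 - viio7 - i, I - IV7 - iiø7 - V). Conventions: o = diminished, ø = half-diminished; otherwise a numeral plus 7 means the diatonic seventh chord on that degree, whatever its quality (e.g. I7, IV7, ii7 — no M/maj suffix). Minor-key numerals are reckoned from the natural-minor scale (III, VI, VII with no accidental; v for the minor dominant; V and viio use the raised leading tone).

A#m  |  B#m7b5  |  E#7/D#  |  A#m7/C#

i - iiø7 - V42 - i65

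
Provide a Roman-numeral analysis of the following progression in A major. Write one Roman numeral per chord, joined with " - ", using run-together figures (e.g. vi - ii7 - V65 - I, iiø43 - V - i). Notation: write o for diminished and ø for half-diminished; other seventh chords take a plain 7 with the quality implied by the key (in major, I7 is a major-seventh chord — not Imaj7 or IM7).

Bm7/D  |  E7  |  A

ii65 - V7 - I

Bm7/D: root B is the supertonic; minor seventh chord there is ii65.
E7: root E is the dominant; dominant seventh chord there is V7.
A has root A, degree 1 in A major, so I.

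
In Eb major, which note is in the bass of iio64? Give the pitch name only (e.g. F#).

Cb

iio in Eb major has root F; the chord is F-Ab-Cb.
The figure 64 means second inversion — the fifth is in the bass.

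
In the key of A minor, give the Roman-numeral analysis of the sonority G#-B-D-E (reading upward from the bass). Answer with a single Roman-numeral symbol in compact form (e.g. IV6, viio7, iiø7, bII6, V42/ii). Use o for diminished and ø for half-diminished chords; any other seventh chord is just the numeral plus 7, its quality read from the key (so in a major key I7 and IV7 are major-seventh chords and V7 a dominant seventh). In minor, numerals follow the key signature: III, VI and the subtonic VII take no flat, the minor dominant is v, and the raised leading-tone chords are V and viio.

V65

The pitches E-G#-B-D form a dominant seventh chord rooted on E.
E is scale degree 5 in A minor, and a dominant seventh chord on that degree is written V7.
With G# in the bass the chord is in first inversion, so the figured bass is 65.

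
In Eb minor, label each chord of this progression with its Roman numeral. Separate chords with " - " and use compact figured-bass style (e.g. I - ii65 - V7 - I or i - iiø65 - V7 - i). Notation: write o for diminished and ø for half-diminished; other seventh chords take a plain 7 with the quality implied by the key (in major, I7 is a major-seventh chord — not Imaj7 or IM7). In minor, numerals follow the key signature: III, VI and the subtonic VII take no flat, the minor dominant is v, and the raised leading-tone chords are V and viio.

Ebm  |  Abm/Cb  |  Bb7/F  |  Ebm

Ebm: minor triad on Eb = scale degree 1 → i.
Abm/Cb has root Ab, degree 4 in Eb minor, so iv6.
Bb7/F: root Bb is the dominant; dominant seventh chord there is V43.
Ebm has root Eb, degree 1 in Eb minor, so i.

i - iv6 - V43 - i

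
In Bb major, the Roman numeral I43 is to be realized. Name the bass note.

F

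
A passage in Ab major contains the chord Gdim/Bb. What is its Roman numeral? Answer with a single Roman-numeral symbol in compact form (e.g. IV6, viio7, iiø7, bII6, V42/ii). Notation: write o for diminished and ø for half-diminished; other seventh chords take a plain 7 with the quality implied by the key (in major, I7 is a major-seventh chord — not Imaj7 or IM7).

viio6

Stacked in thirds the chord is G-Bb-Db: a diminished triad on G.
In Ab major, G is the leading tone; the diatonic diminished triad there is viio.
With Bb in the bass the chord is in first inversion, so the figured bass is 6.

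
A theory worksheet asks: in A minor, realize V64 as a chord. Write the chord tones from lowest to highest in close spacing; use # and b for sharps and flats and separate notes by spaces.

In A minor, scale degree 5 is E. The dominant is major (leading tone raised), so V is a major triad.
That chord is spelled E-G#-B.
With the 64 figure the chord is in second inversion; from the bass B upward in close position it reads B-E-G#.

B E G#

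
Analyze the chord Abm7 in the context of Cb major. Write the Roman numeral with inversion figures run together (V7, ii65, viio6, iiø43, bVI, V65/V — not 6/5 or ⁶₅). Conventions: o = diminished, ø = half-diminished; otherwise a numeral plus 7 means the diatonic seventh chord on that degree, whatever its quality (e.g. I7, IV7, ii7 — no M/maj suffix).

The pitches Ab-Cb-Eb-Gb form a minor seventh chord rooted on Ab.
Ab is scale degree 6 in Cb major, and a minor seventh chord on that degree is written vi7.

vi7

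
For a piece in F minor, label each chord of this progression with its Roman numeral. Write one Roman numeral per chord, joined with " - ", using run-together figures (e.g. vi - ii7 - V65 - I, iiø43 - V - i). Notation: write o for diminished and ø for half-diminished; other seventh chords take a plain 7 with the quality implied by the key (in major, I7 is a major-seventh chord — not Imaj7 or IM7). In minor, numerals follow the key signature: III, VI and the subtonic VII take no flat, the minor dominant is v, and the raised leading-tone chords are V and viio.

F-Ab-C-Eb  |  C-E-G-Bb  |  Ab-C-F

i7 - V7 - i6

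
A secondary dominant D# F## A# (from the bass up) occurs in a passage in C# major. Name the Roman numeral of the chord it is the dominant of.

V

The chord is a major triad on D#.
A dominant resolves down a perfect fifth: D# → G#. In C# major, G# is scale degree 5, i.e. V.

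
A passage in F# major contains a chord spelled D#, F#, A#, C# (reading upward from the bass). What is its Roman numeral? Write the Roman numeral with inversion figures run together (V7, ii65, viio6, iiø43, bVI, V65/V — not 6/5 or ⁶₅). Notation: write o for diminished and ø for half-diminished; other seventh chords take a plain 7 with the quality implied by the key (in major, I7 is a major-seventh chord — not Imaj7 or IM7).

vi7

The pitches D#-F#-A#-C# form a minor seventh chord rooted on D#.
D# is scale degree 6 in F# major, and a minor seventh chord on that degree is written vi7.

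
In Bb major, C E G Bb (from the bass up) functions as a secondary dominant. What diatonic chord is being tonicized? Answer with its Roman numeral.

V

The chord is a dominant seventh chord on C.
A dominant resolves down a perfect fifth: C → F. In Bb major, F is scale degree 5, i.e. V.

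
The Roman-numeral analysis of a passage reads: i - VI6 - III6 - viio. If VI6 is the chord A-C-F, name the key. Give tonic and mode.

A minor

The anchor chord is a major triad on F, labeled VI6.
If F is scale degree 6 and the mode makes that degree carry a major triad, the tonic is A and the mode is minor.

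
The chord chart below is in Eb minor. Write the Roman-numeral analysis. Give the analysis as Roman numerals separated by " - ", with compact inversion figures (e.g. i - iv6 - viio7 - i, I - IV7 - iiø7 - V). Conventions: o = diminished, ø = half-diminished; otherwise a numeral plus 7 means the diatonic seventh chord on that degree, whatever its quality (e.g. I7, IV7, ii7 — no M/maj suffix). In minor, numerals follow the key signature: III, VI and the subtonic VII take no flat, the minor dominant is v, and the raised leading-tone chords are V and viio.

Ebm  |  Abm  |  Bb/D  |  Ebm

Ebm: root Eb is the tonic; minor triad there is i.
Abm: minor triad on Ab = scale degree 4 → iv.
Bb/D has root Bb, degree 5 in Eb minor, so V6.
Ebm: minor triad on Eb = scale degree 1 → i.

i - iv - V6 - i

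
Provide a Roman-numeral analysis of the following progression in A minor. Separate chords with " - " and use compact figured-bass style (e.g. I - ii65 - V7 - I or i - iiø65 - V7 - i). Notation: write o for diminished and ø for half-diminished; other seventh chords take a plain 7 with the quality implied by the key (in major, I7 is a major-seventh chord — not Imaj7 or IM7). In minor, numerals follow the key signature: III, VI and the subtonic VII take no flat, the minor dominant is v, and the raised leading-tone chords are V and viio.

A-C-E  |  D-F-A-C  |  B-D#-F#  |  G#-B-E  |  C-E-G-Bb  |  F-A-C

A-C-E: minor triad on A = scale degree 1 → i.
D-F-A-C: root D is the subdominant; minor seventh chord there is iv7.
B-D#-F#: chromatic; B is V of V, so V/V.
G#-B-E: root E is the dominant; major triad there is V6.
C-E-G-Bb: chromatic; C is V of VI, so V7/VI.
F-A-C has root F, degree 6 in A minor, so VI.

i - iv7 - V/V - V6 - V7/VI - VI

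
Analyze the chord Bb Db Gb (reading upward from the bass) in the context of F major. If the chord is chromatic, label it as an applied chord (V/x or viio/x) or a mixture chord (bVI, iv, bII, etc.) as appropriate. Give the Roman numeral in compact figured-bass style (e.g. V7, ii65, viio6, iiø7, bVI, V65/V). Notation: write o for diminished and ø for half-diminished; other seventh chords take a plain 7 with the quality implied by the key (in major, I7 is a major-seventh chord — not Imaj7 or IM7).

bII6

The pitches Gb-Bb-Db form a major triad rooted on Gb.
Gb is the lowered second degree of F major (diatonic 2 would be G). This is the Neapolitan sixth — a major triad on the lowered second degree, here in its customary first inversion.
With Bb in the bass the chord is in first inversion, so the figured bass is 6.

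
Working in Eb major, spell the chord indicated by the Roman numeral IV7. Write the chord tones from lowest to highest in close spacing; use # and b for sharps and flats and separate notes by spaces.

Ab C Eb G

In Eb major, scale degree 4 is Ab, and the diatonic chord built there is a major seventh chord.
Stacking thirds from Ab gives Ab-C-Eb-G.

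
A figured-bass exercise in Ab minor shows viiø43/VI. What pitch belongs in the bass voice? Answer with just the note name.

Bbb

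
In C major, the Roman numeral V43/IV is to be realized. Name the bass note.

G

The applied chord V43/IV is rooted on C: C-E-G-Bb.
The figure 43 means second inversion — the fifth is in the bass.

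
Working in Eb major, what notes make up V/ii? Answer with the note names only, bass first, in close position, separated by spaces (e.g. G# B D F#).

The slash means an applied dominant: we want the dominant of ii. In Eb major, ii is F minor, and its dominant is built on C.
Building a major triad on C gives C-E-G.

C E G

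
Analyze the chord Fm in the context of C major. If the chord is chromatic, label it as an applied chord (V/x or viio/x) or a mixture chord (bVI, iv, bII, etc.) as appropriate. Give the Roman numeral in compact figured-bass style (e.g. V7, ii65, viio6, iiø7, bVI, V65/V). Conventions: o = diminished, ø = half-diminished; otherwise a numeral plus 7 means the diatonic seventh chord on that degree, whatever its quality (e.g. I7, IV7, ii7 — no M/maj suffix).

iv

The pitches F-Ab-C form a minor triad rooted on F.
F is the fourth degree of C major. This is the minor subdominant, borrowed from the parallel minor.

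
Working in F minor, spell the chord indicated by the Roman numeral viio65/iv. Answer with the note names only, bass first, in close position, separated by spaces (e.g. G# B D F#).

C Eb Gb A

viio65/iv is a secondary leading-tone chord. The target iv is Bb in F minor; the applied chord is rooted a semitone below, on A.
Building a fully diminished seventh chord on A gives A-C-Eb-Gb.
With the 65 figure the chord is in first inversion; from the bass C upward in close position it reads C-Eb-Gb-A.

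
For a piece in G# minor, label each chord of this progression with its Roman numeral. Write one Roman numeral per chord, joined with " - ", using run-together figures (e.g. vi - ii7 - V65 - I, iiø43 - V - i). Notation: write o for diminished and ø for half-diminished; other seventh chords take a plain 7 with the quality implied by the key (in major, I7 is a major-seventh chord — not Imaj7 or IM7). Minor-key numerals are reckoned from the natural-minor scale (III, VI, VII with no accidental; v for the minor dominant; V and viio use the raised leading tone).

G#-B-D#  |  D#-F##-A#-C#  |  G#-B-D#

G#-B-D# has root G#, degree 1 in G# minor, so i.
D#-F##-A#-C# has root D#, degree 5 in G# minor, so V7.
G#-B-D#: root G# is the tonic; minor triad there is i.

i - V7 - i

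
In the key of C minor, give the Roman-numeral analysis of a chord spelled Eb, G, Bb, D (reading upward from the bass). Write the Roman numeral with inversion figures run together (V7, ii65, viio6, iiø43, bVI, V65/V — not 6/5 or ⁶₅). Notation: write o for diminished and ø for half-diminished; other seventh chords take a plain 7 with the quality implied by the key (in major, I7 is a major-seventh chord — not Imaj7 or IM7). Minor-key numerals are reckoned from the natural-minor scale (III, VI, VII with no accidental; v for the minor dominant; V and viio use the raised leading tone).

III7

Stacked in thirds the chord is Eb-G-Bb-D: a major seventh chord on Eb.
Eb is scale degree 3 in C minor, and a major seventh chord on that degree is written III7.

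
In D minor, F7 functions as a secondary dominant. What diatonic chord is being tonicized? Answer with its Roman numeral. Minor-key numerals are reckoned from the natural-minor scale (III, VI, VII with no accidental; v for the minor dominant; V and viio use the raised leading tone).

VI

The chord is a dominant seventh chord on F.
A dominant resolves down a perfect fifth: F → Bb. In D minor, Bb is scale degree 6, i.e. VI.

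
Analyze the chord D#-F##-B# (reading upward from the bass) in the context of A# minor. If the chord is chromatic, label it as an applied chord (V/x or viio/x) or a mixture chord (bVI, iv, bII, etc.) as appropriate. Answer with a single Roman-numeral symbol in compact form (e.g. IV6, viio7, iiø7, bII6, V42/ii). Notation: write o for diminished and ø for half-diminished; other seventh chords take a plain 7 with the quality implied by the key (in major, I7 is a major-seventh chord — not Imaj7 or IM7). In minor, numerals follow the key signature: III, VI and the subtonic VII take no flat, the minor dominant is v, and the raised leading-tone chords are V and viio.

Stacked in thirds the chord is B#-D#-F##: a minor triad on B#.
B# is the second degree of A# minor. This is the minor supertonic, borrowed from the parallel major (the Dorian ii).
With D# in the bass the chord is in first inversion, so the figured bass is 6.

ii6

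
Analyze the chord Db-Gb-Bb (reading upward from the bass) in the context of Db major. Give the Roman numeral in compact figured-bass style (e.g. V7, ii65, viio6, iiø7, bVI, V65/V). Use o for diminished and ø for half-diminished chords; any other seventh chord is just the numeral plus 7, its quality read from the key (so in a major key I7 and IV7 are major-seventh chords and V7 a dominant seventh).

Stacked in thirds the chord is Gb-Bb-Db: a major triad on Gb.
Gb is scale degree 4 in Db major, and a major triad on that degree is written IV.
With Db in the bass the chord is in second inversion, so the figured bass is 64.

IV64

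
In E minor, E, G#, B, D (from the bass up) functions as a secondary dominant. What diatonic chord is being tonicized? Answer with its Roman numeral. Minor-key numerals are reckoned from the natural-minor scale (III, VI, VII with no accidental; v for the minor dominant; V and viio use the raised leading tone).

The chord is a dominant seventh chord on E.
A dominant resolves down a perfect fifth: E → A. In E minor, A is scale degree 4, i.e. iv.

iv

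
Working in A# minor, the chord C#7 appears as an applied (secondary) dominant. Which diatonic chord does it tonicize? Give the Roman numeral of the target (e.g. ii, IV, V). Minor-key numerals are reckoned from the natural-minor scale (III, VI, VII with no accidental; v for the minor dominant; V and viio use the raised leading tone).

VI

The chord is a dominant seventh chord on C#.
A dominant resolves down a perfect fifth: C# → F#. In A# minor, F# is scale degree 6, i.e. VI.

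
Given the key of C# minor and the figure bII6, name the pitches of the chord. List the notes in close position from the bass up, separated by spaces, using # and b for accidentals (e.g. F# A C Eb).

F# A D

bII6 is the Neapolitan sixth — a major triad on the lowered second degree, here in its customary first inversion. In C# minor that root is D.
So the chord is D-F#-A.
The figured bass 6 indicates first inversion, placing the third (F#) in the bass: F#-A-D.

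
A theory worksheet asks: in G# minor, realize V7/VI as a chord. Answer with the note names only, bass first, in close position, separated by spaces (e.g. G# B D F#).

B D# F# A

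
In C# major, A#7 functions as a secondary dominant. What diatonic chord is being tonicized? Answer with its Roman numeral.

ii

The chord is a dominant seventh chord on A#.
A dominant resolves down a perfect fifth: A# → D#. In C# major, D# is scale degree 2, i.e. ii.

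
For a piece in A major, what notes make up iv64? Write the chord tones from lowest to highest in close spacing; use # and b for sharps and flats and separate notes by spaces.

Scale degree 4 in A major is D; here the chord built on it is altered to a minor triad. iv64 is the minor subdominant, borrowed from the parallel minor.
So the chord is D-F-A, a minor triad.
With the 64 figure the chord is in second inversion; from the bass A upward in close position it reads A-D-F.

A D F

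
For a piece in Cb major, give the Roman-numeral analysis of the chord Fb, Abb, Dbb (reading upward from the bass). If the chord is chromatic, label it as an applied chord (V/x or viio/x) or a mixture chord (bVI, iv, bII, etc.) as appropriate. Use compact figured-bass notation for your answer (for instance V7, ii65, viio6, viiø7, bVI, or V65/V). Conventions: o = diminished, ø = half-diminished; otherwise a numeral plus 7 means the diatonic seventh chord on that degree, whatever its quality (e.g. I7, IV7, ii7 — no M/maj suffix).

The pitches Dbb-Fb-Abb form a major triad rooted on Dbb.
Dbb is the lowered second degree of Cb major (diatonic 2 would be Db). This is the Neapolitan sixth — a major triad on the lowered second degree, here in its customary first inversion.
With Fb in the bass the chord is in first inversion, so the figured bass is 6.

bII6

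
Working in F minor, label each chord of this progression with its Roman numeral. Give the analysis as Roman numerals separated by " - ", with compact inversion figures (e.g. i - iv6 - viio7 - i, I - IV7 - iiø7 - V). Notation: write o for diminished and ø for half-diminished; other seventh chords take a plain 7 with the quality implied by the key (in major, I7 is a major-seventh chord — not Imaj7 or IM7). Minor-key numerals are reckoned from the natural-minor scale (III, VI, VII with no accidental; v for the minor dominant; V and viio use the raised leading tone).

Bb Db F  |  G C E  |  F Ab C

iv - V64 - i

Bb-Db-F: root Bb is the subdominant; minor triad there is iv.
G-C-E has root C, degree 5 in F minor, so V64.
F-Ab-C has root F, degree 1 in F minor, so i.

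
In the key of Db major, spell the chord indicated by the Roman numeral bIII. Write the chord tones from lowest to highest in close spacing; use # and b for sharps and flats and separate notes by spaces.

Fb Ab Cb

Scale degree 3 in Db major is F; lowering it a half step gives Fb. bIII is a major triad on the lowered third degree, borrowed from the parallel minor.
So the chord is Fb-Ab-Cb.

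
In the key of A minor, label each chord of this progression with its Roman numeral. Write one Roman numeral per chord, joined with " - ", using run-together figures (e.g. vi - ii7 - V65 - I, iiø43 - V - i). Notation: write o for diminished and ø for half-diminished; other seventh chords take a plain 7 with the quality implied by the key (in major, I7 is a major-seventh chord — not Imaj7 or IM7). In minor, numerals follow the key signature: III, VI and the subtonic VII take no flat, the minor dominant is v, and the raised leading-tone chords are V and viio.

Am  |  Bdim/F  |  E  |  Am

i - iio64 - V - i

Am has root A, degree 1 in A minor, so i.
Bdim/F: diminished triad on B = scale degree 2 → iio64.
E: root E is the dominant; major triad there is V.
Am: minor triad on A = scale degree 1 → i.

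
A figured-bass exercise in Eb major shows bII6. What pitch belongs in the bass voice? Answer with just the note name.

bII in Eb major has root Fb; the chord is Fb-Ab-Cb.
The figure 6 means first inversion — the third is in the bass.

Ab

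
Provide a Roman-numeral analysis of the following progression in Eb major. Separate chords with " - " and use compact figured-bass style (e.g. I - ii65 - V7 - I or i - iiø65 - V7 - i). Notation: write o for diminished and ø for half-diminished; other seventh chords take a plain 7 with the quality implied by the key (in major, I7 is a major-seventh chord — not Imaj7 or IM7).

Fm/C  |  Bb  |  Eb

ii64 - V - I

Fm/C: minor triad on F = scale degree 2 → ii64.
Bb: root Bb is the dominant; major triad there is V.
Eb: major triad on Eb = scale degree 1 → I.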